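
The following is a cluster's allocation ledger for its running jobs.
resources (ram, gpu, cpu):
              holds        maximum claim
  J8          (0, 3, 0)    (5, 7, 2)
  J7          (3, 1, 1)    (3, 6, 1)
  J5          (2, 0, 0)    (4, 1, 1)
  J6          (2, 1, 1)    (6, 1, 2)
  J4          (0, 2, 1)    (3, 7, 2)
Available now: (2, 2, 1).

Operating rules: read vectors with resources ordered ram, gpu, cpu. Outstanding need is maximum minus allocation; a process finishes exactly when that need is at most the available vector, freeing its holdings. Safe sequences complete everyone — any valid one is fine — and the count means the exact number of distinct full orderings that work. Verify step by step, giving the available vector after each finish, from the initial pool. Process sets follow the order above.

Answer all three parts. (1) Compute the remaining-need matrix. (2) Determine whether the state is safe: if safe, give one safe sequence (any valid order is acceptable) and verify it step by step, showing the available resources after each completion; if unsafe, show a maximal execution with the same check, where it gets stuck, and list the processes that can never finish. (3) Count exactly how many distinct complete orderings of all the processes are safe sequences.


(1) Need matrix, components ordered ram, gpu, cpu:
  J8: (5, 4, 2)
  J7: (0, 5, 0)
  J5: (2, 1, 1)
  J6: (4, 0, 1)
  J4: (3, 5, 1)
(2) UNSAFE.
Key observation: even finishing J5, J6 leaves just (6, 3, 2) free — too little gpu for any of the remaining processes.
A maximal execution: J5, J6 — then nothing else fits. Check, step by step:
  pool = (2, 2, 1)
  J5 needs (2, 1, 1) <= (2, 2, 1) -> finishes; pool += (2, 0, 0) = (4, 2, 1)
  J6 needs (4, 0, 1) <= (4, 2, 1) -> finishes; pool += (2, 1, 1) = (6, 3, 2)
  blocked: J8 wants (5, 4, 2), pool (6, 3, 2) — not enough gpu
  blocked: J7 wants (0, 5, 0), pool (6, 3, 2) — not enough gpu
  blocked: J4 wants (3, 5, 1), pool (6, 3, 2) — not enough gpu
Permanently blocked: J8, J7 and J4.
(3) The exact count: 0 of the possible complete orderings are safe sequences.


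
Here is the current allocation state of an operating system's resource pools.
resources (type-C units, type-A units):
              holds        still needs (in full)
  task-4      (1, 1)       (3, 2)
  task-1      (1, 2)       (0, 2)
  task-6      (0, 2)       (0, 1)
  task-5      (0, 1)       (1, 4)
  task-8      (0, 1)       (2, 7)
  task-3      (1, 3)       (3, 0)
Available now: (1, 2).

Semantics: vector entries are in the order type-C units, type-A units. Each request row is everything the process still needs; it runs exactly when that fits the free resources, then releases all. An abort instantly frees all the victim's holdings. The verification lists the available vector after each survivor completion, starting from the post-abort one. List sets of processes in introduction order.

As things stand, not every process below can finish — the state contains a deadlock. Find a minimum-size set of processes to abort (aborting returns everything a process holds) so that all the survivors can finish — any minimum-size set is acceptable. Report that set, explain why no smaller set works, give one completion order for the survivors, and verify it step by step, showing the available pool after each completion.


Abort task-3.
Key observation: aborting task-3 returns (1, 3), and task-4 — hopeless before — runs at step 5 with the returned capacity in the pool.
No smaller set exists: with zero aborts the deadlock remains.
The survivors complete as task-1, task-6, task-8, task-5, task-4. Step-by-step check (starting from the post-abort pool):
  pool = (2, 5)
  task-1: need (0, 2) fits (2, 5); releases (1, 2), pool now (3, 7)
  task-6: need (0, 1) fits (3, 7); releases (0, 2), pool now (3, 9)
  task-8: need (2, 7) fits (3, 9); releases (0, 1), pool now (3, 10)
  task-5: need (1, 4) fits (3, 10); releases (0, 1), pool now (3, 11)
  task-4: need (3, 2) fits (3, 11); releases (1, 1), pool now (4, 12)


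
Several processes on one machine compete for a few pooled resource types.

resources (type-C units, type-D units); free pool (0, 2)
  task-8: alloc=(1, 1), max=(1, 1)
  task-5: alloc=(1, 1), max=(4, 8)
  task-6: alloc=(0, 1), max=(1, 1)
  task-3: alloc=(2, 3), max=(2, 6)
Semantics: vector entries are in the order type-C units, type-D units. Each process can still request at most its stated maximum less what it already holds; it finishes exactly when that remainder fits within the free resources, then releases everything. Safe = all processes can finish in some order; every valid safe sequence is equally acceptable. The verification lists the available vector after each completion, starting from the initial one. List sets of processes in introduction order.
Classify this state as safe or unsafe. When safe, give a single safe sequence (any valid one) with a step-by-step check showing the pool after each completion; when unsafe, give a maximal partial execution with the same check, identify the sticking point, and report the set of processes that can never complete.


SAFE — a valid safe sequence is task-8, task-3, task-6, task-5.
Key observation: task-3 marks the first exact bind of the order: its need (0, 3) fits the free (1, 3) with zero slack on a requested resource.
Step-by-step check:
  pool = (0, 2)
  run task-8 (needs (0, 0), free (0, 2)); after release of (1, 1) the pool is (1, 3)
  run task-3 (needs (0, 3), free (1, 3)); after release of (2, 3) the pool is (3, 6)
  run task-6 (needs (1, 0), free (3, 6)); after release of (0, 1) the pool is (3, 7)
  run task-5 (needs (3, 7), free (3, 7)); after release of (1, 1) the pool is (4, 8)


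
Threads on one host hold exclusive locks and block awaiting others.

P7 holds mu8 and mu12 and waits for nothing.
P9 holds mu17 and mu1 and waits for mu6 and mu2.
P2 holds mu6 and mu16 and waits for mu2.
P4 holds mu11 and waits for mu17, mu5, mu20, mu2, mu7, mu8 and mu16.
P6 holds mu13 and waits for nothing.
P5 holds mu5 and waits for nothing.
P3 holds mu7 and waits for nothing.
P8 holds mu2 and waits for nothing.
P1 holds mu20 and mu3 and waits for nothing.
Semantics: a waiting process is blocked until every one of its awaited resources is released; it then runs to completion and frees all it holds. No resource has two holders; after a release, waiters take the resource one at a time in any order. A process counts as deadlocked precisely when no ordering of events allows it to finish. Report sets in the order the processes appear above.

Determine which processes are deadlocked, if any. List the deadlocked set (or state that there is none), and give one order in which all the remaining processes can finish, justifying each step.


The deadlocked set is empty.
Key observation: no waiting chain loops back on itself — every chain ends at a process that waits on nothing, so everyone eventually runs.
A valid finishing order for the others: P5, P8, P2, P3, P9, P7, P1, P6, P4.
Check, step by step:
  run P5 (it waits on nothing); releases mu5
  run P8 (it waits on nothing); releases mu2
  P2 waits on mu2 — all released -> runs and releases mu6 and mu16
  run P3 (it waits on nothing); releases mu7
  P9 waits on mu6 and mu2 — all released -> runs and releases mu17 and mu1
  run P7 (it waits on nothing); releases mu8 and mu12
  run P1 (it waits on nothing); releases mu20 and mu3
  run P6 (it waits on nothing); releases mu13
  P4 waits on mu17, mu5, mu20, mu2, mu7, mu8 and mu16 — all released -> runs and releases mu11


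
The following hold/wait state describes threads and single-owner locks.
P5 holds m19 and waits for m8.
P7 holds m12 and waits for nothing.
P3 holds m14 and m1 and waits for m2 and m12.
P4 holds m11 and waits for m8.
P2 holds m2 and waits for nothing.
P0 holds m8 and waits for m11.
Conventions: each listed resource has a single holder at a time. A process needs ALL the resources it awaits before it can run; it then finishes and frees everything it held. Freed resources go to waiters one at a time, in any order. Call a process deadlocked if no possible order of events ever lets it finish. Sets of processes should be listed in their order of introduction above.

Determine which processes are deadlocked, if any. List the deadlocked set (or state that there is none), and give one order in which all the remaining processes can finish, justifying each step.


Deadlocked: P5, P4 and P0.
Key observation: along P0 -> P4 -> P0, each member waits on what the next one holds — a deadlock; P5 waits into the deadlock from upstream.
The rest can finish in the order P7, P2, P3.
Verifying each step:
  P7: no waits; runs immediately, freeing m12
  P2: no waits; runs immediately, freeing m2
  run P3 (all its waits — m2 and m12 — are resolved); releases m14 and m1


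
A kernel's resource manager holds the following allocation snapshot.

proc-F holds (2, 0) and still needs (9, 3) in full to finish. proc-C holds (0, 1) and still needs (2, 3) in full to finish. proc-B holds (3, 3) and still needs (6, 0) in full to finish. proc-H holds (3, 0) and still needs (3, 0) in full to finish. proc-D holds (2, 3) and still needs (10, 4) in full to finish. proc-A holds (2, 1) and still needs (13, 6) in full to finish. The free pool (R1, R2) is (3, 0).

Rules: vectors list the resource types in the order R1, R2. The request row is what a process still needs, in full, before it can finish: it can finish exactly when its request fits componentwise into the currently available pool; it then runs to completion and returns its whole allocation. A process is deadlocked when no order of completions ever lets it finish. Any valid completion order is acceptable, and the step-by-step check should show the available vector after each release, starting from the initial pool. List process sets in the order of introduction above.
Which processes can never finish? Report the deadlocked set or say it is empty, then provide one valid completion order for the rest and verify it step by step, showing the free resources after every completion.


No process is deadlocked.
Key observation: proc-H leads a chain of completions in which each release enables another process.
A valid finishing order for the others: proc-H, proc-B, proc-F, proc-C, proc-D, proc-A. Walking it through:
  pool = (3, 0)
  proc-H needs (3, 0) <= (3, 0) -> finishes; pool += (3, 0) = (6, 0)
  proc-B needs (6, 0) <= (6, 0) -> finishes; pool += (3, 3) = (9, 3)
  proc-F needs (9, 3) <= (9, 3) -> finishes; pool += (2, 0) = (11, 3)
  proc-C needs (2, 3) <= (11, 3) -> finishes; pool += (0, 1) = (11, 4)
  proc-D needs (10, 4) <= (11, 4) -> finishes; pool += (2, 3) = (13, 7)
  proc-A needs (13, 6) <= (13, 7) -> finishes; pool += (2, 1) = (15, 8)


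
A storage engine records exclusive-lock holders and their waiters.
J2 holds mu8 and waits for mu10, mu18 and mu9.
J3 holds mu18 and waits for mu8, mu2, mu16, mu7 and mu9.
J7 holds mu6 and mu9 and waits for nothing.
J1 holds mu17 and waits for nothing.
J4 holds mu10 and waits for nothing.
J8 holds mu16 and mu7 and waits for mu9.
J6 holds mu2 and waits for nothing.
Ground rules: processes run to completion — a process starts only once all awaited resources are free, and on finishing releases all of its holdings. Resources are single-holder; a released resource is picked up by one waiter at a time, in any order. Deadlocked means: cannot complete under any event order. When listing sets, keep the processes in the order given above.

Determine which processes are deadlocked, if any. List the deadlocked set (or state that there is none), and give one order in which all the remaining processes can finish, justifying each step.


The deadlocked set is J2 and J3.
Key observation: the knot is the closed ring of waits J2 -> J3 -> J2; no other process is dragged down with it.
A valid finishing order for the others: J6, J7, J1, J8, J4.
Check, step by step:
  J6 waits on nothing -> runs at once and releases mu2
  J7 waits on nothing -> runs at once and releases mu6 and mu9
  J1 waits on nothing -> runs at once and releases mu17
  J8 waits on mu9 — all released -> runs and releases mu16 and mu7
  J4 waits on nothing -> runs at once and releases mu10


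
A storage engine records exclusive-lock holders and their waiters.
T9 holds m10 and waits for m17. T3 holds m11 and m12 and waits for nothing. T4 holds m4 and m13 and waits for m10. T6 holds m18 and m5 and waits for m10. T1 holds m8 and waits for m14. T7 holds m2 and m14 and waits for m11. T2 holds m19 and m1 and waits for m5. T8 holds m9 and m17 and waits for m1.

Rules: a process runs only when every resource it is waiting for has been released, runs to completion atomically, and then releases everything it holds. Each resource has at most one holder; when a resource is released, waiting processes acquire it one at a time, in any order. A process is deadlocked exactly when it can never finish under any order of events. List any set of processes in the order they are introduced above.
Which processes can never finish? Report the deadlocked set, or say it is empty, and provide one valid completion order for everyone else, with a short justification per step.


Deadlocked: T9, T4, T6, T2 and T8.
Key observation: the knot is the closed ring of waits T9 -> T8 -> T2 -> T6 -> T9; T4 waits into the deadlock from upstream.
A valid finishing order for the others: T3, T7, T1.
Step-by-step check:
  T3 waits on nothing -> runs at once and releases m11 and m12
  run T7 (all its waits — m11 — are resolved); releases m2 and m14
  run T1 (all its waits — m14 — are resolved); releases m8


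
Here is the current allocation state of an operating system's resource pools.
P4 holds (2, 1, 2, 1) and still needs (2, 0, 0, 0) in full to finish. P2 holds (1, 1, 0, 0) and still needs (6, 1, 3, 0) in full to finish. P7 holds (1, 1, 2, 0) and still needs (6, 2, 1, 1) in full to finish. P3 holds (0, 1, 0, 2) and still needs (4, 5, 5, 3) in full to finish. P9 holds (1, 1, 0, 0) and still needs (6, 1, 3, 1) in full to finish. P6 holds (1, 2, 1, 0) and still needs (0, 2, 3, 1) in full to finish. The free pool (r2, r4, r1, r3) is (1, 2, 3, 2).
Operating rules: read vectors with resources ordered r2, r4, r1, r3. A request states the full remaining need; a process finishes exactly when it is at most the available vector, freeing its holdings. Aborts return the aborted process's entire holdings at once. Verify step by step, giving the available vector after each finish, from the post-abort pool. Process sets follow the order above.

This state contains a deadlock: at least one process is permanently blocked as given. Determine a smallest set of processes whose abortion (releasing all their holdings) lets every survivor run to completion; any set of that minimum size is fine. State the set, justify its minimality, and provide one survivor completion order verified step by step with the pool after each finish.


Abort P7 and P9.
Key observation: P2 had no path to completion before; after the abort of P7 and P9 ((2, 2, 2, 0) returned), step 3 is where it fits.
Why nothing smaller works — every single abort fails: P4 alone leaves P2 blocked (short on r2); P2 alone leaves P7 blocked (short on r2); P7 alone leaves P2 blocked (short on r2); P3 alone leaves P2 blocked (short on r2); P9 alone leaves P2 blocked (short on r2); P6 alone leaves P2 blocked (short on r2).
One survivor order: P4, P6, P2, P3. Walking it through (post-abort pool first):
  pool = (3, 4, 5, 2)
  P4: need (2, 0, 0, 0) fits (3, 4, 5, 2); releases (2, 1, 2, 1), pool now (5, 5, 7, 3)
  P6: need (0, 2, 3, 1) fits (5, 5, 7, 3); releases (1, 2, 1, 0), pool now (6, 7, 8, 3)
  P2: need (6, 1, 3, 0) fits (6, 7, 8, 3); releases (1, 1, 0, 0), pool now (7, 8, 8, 3)
  P3: need (4, 5, 5, 3) fits (7, 8, 8, 3); releases (0, 1, 0, 2), pool now (7, 9, 8, 5)


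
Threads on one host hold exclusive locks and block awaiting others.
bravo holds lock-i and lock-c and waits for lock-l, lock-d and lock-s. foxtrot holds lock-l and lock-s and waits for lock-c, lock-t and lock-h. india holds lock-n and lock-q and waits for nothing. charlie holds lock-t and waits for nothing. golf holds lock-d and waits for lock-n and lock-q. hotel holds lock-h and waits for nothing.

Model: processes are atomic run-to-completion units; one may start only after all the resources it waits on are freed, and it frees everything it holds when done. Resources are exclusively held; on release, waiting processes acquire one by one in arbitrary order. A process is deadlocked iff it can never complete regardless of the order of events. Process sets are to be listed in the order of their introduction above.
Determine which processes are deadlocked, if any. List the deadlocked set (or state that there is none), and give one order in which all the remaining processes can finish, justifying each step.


Deadlocked set: bravo and foxtrot.
Key observation: the waits loop around bravo -> foxtrot -> bravo with no way out; no other process is dragged down with it.
The rest can finish in the order india, hotel, charlie, golf.
Check, step by step:
  india: no waits; runs immediately, freeing lock-n and lock-q
  hotel: no waits; runs immediately, freeing lock-h
  charlie: no waits; runs immediately, freeing lock-t
  run golf (all its waits — lock-n and lock-q — are resolved); releases lock-d


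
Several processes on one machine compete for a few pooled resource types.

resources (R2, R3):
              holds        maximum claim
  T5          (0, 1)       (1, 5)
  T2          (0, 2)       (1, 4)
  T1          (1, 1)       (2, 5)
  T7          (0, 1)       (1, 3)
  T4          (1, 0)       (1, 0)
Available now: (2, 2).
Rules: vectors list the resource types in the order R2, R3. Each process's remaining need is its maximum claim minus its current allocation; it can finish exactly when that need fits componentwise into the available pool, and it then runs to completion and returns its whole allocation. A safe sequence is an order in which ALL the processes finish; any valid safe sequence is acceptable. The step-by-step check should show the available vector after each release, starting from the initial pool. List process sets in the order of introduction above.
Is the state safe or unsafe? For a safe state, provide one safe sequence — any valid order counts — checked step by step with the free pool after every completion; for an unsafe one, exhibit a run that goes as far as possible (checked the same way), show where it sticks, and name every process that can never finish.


SAFE. One safe sequence: T2, T1, T4, T5, T7.
Key observation: the order's first zero-slack moment is T2 ((1, 2) needed, (2, 2) free — a requested resource with nothing to spare).
Step-by-step check:
  pool = (2, 2)
  T2 needs (1, 2) <= (2, 2) -> finishes; pool += (0, 2) = (2, 4)
  T1 needs (1, 4) <= (2, 4) -> finishes; pool += (1, 1) = (3, 5)
  T4 needs (0, 0) <= (3, 5) -> finishes; pool += (1, 0) = (4, 5)
  T5 needs (1, 4) <= (4, 5) -> finishes; pool += (0, 1) = (4, 6)
  T7 needs (1, 2) <= (4, 6) -> finishes; pool += (0, 1) = (4, 7)


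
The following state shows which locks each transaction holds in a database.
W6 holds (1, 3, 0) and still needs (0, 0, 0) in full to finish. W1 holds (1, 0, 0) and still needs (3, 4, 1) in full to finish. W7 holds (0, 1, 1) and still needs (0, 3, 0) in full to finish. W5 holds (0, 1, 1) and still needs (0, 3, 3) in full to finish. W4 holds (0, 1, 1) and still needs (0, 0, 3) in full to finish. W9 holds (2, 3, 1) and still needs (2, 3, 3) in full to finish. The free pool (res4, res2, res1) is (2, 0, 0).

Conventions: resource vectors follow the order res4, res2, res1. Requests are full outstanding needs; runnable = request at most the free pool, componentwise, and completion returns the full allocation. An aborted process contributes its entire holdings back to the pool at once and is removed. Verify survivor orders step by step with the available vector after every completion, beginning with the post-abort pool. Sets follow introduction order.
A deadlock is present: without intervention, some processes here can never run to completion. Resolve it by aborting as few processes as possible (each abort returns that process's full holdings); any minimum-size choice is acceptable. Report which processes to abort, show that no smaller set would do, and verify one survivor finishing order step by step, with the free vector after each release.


The answer: abort W5 and W4.
Key observation: the deadlocked W9 becomes finishable only because W5 and W4 released (0, 2, 2); it completes at step 4 below.
No one abort is enough; case by case: W6 alone leaves W5 blocked (short on res1); W1 alone leaves W5 blocked (short on res1); W7 alone leaves W5 blocked (short on res1); W5 alone leaves W4 blocked (short on res1); W4 alone leaves W5 blocked (short on res1); W9 alone leaves W5 blocked (short on res1).
Survivors finish in the order: W6, W1, W7, W9. Check, step by step (pool after the aborts first):
  pool = (2, 2, 2)
  W6 needs (0, 0, 0) <= (2, 2, 2) -> finishes; pool += (1, 3, 0) = (3, 5, 2)
  W1 needs (3, 4, 1) <= (3, 5, 2) -> finishes; pool += (1, 0, 0) = (4, 5, 2)
  W7 needs (0, 3, 0) <= (4, 5, 2) -> finishes; pool += (0, 1, 1) = (4, 6, 3)
  W9 needs (2, 3, 3) <= (4, 6, 3) -> finishes; pool += (2, 3, 1) = (6, 9, 4)


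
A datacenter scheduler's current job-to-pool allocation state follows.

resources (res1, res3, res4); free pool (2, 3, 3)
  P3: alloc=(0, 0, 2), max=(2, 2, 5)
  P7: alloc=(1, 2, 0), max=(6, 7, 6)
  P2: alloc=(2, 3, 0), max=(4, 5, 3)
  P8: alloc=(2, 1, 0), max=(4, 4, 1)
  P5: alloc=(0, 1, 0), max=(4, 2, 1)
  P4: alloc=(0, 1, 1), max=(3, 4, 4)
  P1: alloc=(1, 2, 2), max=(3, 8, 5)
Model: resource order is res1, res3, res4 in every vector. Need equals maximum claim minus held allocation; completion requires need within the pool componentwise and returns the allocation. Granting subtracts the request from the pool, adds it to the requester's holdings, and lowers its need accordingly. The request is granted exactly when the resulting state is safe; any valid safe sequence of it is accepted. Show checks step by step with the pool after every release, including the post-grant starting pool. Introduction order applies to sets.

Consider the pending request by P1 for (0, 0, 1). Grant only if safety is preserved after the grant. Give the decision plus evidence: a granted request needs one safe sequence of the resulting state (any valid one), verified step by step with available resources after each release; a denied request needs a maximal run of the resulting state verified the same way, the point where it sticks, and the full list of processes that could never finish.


DENY — the pretend-granted state is unsafe.
Key observation: after P8, P5 the pool peaks at (4, 5, 2), and each blocked process is short somewhere: P3 on res4; P7 on res1, res4; P2 on res4; P4 on res4; P1 on res3.
Pretend the grant happened; the run P8, P5 goes as far as possible. Step-by-step check:
  pool = (2, 3, 2)
  run P8 (needs (2, 3, 1), free (2, 3, 2)); after release of (2, 1, 0) the pool is (4, 4, 2)
  run P5 (needs (4, 1, 1), free (4, 4, 2)); after release of (0, 1, 0) the pool is (4, 5, 2)
  P3 still needs (2, 2, 3) but only (4, 5, 2) is free — short on res4
  P7 still needs (5, 5, 6) but only (4, 5, 2) is free — short on res1 and res4
  P2 still needs (2, 2, 3) but only (4, 5, 2) is free — short on res4
  P4 still needs (3, 3, 3) but only (4, 5, 2) is free — short on res4
  P1 still needs (2, 6, 2) but only (4, 5, 2) is free — short on res3
Post-grant, the permanently blocked set is P3, P7, P2, P4 and P1.


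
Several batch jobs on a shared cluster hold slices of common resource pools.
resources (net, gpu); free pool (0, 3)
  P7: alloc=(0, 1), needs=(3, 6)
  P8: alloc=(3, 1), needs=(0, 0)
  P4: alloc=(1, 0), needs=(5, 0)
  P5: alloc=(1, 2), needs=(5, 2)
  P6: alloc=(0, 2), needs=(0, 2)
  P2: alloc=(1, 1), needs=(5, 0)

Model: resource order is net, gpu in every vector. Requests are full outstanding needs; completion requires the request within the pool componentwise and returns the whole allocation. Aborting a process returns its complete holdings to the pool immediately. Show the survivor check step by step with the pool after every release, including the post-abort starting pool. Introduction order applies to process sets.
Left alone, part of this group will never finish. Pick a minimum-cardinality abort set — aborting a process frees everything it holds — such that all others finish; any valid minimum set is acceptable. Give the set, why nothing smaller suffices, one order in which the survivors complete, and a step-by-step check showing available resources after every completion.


The answer: abort P4 and P5.
Key observation: P2 was stuck for good until P4 and P5 gave back (2, 2); in the order shown it finishes at step 2.
Minimality, checking each single-abort alternative: P7 alone leaves P4 blocked (short on net); P8 alone leaves P4 blocked (short on net); P4 alone leaves P5 blocked (short on net); P5 alone leaves P4 blocked (short on net); P6 alone leaves P4 blocked (short on net); P2 alone leaves P4 blocked (short on net).
Survivors finish in the order: P8, P2, P6, P7. Walking it through (pool after the aborts first):
  pool = (2, 5)
  run P8 (needs (0, 0), free (2, 5)); after release of (3, 1) the pool is (5, 6)
  run P2 (needs (5, 0), free (5, 6)); after release of (1, 1) the pool is (6, 7)
  run P6 (needs (0, 2), free (6, 7)); after release of (0, 2) the pool is (6, 9)
  run P7 (needs (3, 6), free (6, 9)); after release of (0, 1) the pool is (6, 10)


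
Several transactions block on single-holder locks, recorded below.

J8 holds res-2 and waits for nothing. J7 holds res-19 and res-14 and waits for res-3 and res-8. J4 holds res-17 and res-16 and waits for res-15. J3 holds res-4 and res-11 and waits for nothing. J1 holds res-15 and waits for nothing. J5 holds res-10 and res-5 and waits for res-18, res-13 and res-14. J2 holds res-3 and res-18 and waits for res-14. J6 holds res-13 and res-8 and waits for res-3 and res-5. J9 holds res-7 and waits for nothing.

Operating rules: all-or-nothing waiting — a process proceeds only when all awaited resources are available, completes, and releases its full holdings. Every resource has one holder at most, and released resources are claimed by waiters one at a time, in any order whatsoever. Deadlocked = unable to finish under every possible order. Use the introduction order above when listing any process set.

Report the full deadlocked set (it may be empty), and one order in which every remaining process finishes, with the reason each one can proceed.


Deadlocked: J7, J5, J2 and J6.
Key observation: nobody on the ring J7 -> J2 -> J7 can start until another member finishes, which never happens; J5 and J6 are caught in further circular waits.
One completion order for the rest: J9, J3, J1, J4, J8.
Verifying each step:
  J9: no waits; runs immediately, freeing res-7
  J3: no waits; runs immediately, freeing res-4 and res-11
  J1: no waits; runs immediately, freeing res-15
  J4 waits on res-15 — all released -> runs and releases res-17 and res-16
  J8: no waits; runs immediately, freeing res-2


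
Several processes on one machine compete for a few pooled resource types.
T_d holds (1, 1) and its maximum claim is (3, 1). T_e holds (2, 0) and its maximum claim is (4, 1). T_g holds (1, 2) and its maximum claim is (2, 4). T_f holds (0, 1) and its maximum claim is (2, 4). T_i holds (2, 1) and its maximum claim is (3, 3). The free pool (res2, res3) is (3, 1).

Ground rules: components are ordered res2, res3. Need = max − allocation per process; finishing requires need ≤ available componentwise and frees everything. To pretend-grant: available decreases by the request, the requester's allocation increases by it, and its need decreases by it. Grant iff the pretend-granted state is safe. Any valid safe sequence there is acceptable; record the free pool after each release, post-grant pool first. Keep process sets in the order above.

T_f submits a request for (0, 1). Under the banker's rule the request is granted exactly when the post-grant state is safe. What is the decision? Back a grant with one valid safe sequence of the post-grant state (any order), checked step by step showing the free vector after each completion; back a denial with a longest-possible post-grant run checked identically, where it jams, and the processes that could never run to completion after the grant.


DENY. Granting would leave the state unsafe.
Key observation: no order helps: past T_d, T_e, the free pool tops out at (6, 1), below what each blocked process needs in res3.
After a pretend grant, a maximal execution: T_d, T_e — then nothing else fits. Check, step by step:
  pool = (3, 0)
  T_d: need (2, 0) fits (3, 0); releases (1, 1), pool now (4, 1)
  T_e: need (2, 1) fits (4, 1); releases (2, 0), pool now (6, 1)
  T_g cannot run: need (1, 2) vs free (6, 1) (insufficient res3)
  T_f cannot run: need (2, 2) vs free (6, 1) (insufficient res3)
  T_i cannot run: need (1, 2) vs free (6, 1) (insufficient res3)
Post-grant, the permanently blocked set is T_g, T_f and T_i.


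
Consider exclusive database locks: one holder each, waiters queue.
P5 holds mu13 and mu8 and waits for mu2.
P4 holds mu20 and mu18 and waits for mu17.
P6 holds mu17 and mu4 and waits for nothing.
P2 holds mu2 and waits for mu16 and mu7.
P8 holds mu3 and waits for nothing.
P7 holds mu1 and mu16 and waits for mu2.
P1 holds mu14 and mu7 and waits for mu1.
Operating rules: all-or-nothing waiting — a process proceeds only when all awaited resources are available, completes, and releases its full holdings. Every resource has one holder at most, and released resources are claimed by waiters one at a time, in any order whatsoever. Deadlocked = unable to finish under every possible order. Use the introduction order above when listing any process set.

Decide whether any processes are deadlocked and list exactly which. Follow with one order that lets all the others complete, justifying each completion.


Deadlocked: P5, P2, P7 and P1.
Key observation: the knot is the closed ring of waits P2 -> P7 -> P2; P1 is caught in further circular waits and P5 waits into the deadlock from upstream.
One completion order for the rest: P6, P8, P4.
Verifying each step:
  run P6 (it waits on nothing); releases mu17 and mu4
  run P8 (it waits on nothing); releases mu3
  run P4 (all its waits — mu17 — are resolved); releases mu20 and mu18


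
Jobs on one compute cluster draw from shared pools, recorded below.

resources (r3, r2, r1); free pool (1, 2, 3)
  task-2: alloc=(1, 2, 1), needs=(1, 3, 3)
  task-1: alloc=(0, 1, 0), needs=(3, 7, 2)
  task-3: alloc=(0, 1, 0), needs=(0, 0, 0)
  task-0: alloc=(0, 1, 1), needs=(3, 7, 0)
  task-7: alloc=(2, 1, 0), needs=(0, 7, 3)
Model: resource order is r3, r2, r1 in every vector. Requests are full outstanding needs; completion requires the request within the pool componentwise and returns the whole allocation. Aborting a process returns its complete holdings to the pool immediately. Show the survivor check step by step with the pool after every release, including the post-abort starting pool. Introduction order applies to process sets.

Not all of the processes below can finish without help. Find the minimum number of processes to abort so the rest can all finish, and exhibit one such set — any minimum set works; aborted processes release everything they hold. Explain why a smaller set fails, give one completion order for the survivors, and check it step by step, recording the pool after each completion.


Minimum abort set: task-1 and task-0.
Key observation: task-7 had no path to completion before; after the abort of task-1 and task-0 ((0, 2, 1) returned), step 3 is where it fits.
Why nothing smaller works — every single abort fails: task-2 alone leaves task-1 blocked (short on r3 and r2); task-1 alone leaves task-0 blocked (short on r3 and r2); task-3 alone leaves task-1 blocked (short on r3 and r2); task-0 alone leaves task-1 blocked (short on r3 and r2); task-7 alone leaves task-1 blocked (short on r2).
One survivor order: task-3, task-2, task-7. Step-by-step check (post-abort pool first):
  pool = (1, 4, 4)
  task-3 needs (0, 0, 0) <= (1, 4, 4) -> finishes; pool += (0, 1, 0) = (1, 5, 4)
  task-2 needs (1, 3, 3) <= (1, 5, 4) -> finishes; pool += (1, 2, 1) = (2, 7, 5)
  task-7 needs (0, 7, 3) <= (2, 7, 5) -> finishes; pool += (2, 1, 0) = (4, 8, 5)


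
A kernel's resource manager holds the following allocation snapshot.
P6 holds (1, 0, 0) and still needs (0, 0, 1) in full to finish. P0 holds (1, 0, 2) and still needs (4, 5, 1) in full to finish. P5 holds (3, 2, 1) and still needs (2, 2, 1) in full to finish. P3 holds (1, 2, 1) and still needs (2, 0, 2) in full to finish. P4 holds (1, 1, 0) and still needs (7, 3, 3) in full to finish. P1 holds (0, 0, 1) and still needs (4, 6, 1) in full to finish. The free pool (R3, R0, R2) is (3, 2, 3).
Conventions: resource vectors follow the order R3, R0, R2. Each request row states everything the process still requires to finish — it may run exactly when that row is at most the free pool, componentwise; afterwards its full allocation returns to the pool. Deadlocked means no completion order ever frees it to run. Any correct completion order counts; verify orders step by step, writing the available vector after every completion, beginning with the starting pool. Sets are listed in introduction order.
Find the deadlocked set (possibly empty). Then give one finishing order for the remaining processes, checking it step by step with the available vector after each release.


Nothing here is deadlocked.
Key observation: beginning at P3, releases accumulate fast enough that every process eventually fits.
The rest can finish in the order P3, P5, P1, P0, P4, P6. Verifying each step:
  pool = (3, 2, 3)
  P3 needs (2, 0, 2) <= (3, 2, 3) -> finishes; pool += (1, 2, 1) = (4, 4, 4)
  P5 needs (2, 2, 1) <= (4, 4, 4) -> finishes; pool += (3, 2, 1) = (7, 6, 5)
  P1 needs (4, 6, 1) <= (7, 6, 5) -> finishes; pool += (0, 0, 1) = (7, 6, 6)
  P0 needs (4, 5, 1) <= (7, 6, 6) -> finishes; pool += (1, 0, 2) = (8, 6, 8)
  P4 needs (7, 3, 3) <= (8, 6, 8) -> finishes; pool += (1, 1, 0) = (9, 7, 8)
  P6 needs (0, 0, 1) <= (9, 7, 8) -> finishes; pool += (1, 0, 0) = (10, 7, 8)


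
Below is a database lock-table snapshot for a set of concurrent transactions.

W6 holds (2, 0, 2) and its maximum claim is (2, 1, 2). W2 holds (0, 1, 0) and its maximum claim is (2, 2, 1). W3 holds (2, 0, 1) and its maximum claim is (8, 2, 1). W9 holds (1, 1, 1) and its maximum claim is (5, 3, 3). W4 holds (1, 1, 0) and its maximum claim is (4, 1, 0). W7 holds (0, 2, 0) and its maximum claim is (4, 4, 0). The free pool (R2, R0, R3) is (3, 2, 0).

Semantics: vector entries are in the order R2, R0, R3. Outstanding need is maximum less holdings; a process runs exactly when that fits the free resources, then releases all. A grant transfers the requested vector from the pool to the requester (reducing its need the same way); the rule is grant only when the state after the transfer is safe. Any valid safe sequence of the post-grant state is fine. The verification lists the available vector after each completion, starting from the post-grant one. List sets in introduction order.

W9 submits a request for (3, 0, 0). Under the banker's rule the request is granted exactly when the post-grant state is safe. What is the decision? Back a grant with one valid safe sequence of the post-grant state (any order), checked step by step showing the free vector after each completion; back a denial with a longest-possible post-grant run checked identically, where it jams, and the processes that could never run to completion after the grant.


GRANT. The post-grant state is safe; one safe sequence: W6, W9, W4, W2, W3, W7.
Key observation: after the grant the pool drops to (0, 2, 0), which still lets W6 finish first and unwind the rest.
Verifying the post-grant state step by step:
  pool = (0, 2, 0)
  run W6 (needs (0, 1, 0), free (0, 2, 0)); after release of (2, 0, 2) the pool is (2, 2, 2)
  run W9 (needs (1, 2, 2), free (2, 2, 2)); after release of (4, 1, 1) the pool is (6, 3, 3)
  run W4 (needs (3, 0, 0), free (6, 3, 3)); after release of (1, 1, 0) the pool is (7, 4, 3)
  run W2 (needs (2, 1, 1), free (7, 4, 3)); after release of (0, 1, 0) the pool is (7, 5, 3)
  run W3 (needs (6, 2, 0), free (7, 5, 3)); after release of (2, 0, 1) the pool is (9, 5, 4)
  run W7 (needs (4, 2, 0), free (9, 5, 4)); after release of (0, 2, 0) the pool is (9, 7, 4)


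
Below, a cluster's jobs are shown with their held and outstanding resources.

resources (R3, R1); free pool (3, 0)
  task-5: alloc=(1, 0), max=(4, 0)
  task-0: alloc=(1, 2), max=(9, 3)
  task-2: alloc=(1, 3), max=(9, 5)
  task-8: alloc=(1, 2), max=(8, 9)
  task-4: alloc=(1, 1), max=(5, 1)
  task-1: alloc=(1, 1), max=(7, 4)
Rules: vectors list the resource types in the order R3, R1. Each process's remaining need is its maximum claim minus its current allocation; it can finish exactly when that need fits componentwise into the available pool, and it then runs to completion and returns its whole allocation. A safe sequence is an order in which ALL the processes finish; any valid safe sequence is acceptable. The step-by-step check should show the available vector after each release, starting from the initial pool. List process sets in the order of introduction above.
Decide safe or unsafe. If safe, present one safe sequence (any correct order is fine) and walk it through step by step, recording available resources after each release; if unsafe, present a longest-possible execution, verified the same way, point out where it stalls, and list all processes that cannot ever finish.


UNSAFE.
Key observation: once task-5, task-4 finish, the pool peaks at (5, 1) — and every remaining process still needs more R3 than that.
Going as far as possible: task-5, task-4; after that, nothing fits. Check, step by step:
  pool = (3, 0)
  run task-5 (needs (3, 0), free (3, 0)); after release of (1, 0) the pool is (4, 0)
  run task-4 (needs (4, 0), free (4, 0)); after release of (1, 1) the pool is (5, 1)
  task-0 cannot run: need (8, 1) vs free (5, 1) (insufficient R3)
  task-2 cannot run: need (8, 2) vs free (5, 1) (insufficient R3 and R1)
  task-8 cannot run: need (7, 7) vs free (5, 1) (insufficient R3 and R1)
  task-1 cannot run: need (6, 3) vs free (5, 1) (insufficient R3 and R1)
Permanently blocked: task-0, task-2, task-8 and task-1.


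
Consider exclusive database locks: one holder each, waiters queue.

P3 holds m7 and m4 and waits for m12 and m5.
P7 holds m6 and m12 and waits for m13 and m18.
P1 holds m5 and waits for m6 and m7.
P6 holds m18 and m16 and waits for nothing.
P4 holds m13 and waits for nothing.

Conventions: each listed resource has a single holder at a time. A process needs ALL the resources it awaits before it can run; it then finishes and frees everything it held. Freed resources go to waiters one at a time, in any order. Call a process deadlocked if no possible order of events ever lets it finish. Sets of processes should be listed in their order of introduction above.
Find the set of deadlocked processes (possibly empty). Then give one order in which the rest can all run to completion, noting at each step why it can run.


Deadlocked: P3 and P1.
Key observation: the knot is the closed ring of waits P3 -> P1 -> P3; no other process is dragged down with it.
The rest can finish in the order P6, P4, P7.
Step-by-step check:
  P6 waits on nothing -> runs at once and releases m18 and m16
  P4 waits on nothing -> runs at once and releases m13
  P7: everything it awaited (m13 and m18) is free; runs, freeing m6 and m12


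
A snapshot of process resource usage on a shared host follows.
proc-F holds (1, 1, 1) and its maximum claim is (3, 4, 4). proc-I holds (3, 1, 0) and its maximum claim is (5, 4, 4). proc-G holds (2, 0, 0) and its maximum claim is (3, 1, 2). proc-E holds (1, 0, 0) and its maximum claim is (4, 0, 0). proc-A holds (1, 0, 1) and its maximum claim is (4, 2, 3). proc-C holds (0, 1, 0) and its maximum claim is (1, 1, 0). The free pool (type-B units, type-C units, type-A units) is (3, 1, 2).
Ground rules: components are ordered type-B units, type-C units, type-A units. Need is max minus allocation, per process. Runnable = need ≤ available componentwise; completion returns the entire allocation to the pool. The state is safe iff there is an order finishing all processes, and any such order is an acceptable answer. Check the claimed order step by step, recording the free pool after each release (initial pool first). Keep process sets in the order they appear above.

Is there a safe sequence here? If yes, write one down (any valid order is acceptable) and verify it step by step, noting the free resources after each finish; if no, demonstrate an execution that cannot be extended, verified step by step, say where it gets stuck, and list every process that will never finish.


UNSAFE.
Key observation: after proc-G, proc-C, proc-A, proc-E complete, (7, 2, 3) is the best the pool ever gets, yet each leftover process wants more type-C units.
The run proc-G, proc-C, proc-A, proc-E cannot be extended any further. Verifying each step:
  pool = (3, 1, 2)
  run proc-G (needs (1, 1, 2), free (3, 1, 2)); after release of (2, 0, 0) the pool is (5, 1, 2)
  run proc-C (needs (1, 0, 0), free (5, 1, 2)); after release of (0, 1, 0) the pool is (5, 2, 2)
  run proc-A (needs (3, 2, 2), free (5, 2, 2)); after release of (1, 0, 1) the pool is (6, 2, 3)
  run proc-E (needs (3, 0, 0), free (6, 2, 3)); after release of (1, 0, 0) the pool is (7, 2, 3)
  proc-F still needs (2, 3, 3) but only (7, 2, 3) is free — short on type-C units
  proc-I still needs (2, 3, 4) but only (7, 2, 3) is free — short on type-C units and type-A units
Processes that can never finish: proc-F and proc-I.
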